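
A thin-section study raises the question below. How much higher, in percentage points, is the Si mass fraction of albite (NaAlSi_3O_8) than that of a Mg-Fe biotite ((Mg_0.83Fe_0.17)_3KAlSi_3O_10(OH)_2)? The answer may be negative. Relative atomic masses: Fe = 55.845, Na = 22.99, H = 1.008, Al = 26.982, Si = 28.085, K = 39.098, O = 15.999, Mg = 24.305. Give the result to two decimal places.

12.69 percentage points

First mineral: 84.255 g Si in 262.219 g formula = 32.13 wt% Si.
Second mineral: 84.255 g Si in 433.339 g formula = 19.44 wt% Si.
32.13% − 19.44% gives a difference of 12.69 percentage points.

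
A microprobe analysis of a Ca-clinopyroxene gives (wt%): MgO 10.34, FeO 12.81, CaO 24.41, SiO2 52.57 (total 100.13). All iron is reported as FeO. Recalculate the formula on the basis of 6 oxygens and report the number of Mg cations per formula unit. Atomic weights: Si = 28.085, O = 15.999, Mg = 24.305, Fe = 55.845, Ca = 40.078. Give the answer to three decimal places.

0.588 Mg apfu

MgO: 10.34/40.304 = 0.25655 mol → 0.25655 mol Mg, 0.25655 mol O.
FeO: 12.81/71.844 = 0.17830 mol → 0.17830 mol Fe, 0.17830 mol O.
CaO: 24.41/56.077 = 0.43529 mol → 0.43529 mol Ca, 0.43529 mol O.
SiO2: 52.57/60.083 = 0.87496 mol → 0.87496 mol Si, 1.74992 mol O.
Total oxygen = 2.62006 mol. Normalization factor = 6/2.62006 = 2.29002.
Mg per 6 O = 0.25655 × 2.29002 = 0.588.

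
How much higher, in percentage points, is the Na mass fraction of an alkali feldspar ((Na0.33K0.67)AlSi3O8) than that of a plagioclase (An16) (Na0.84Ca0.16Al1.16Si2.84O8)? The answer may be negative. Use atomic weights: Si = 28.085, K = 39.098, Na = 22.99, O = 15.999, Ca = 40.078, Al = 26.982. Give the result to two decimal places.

First mineral: 7.587 g Na in 273.011 g formula = 2.78 wt% Na.
Second mineral: 19.312 g Na in 264.777 g formula = 7.29 wt% Na.
2.78% − 7.29% gives a difference of -4.51 percentage points.

-4.51 percentage points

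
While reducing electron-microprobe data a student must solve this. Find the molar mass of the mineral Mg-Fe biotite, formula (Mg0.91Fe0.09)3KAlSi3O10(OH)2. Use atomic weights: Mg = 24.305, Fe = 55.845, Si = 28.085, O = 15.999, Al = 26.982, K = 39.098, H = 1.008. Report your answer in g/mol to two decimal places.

425.77 g/mol

The formula mass is the sum 2.73(24.305) + 0.27(55.845) + 1(39.098) + 1(26.982) + 3(28.085) + 12(15.999) + 2(1.008).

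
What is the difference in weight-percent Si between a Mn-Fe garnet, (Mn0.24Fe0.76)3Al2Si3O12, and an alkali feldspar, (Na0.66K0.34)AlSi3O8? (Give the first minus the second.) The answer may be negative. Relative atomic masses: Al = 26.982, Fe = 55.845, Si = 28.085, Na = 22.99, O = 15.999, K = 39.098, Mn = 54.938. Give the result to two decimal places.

-14.52 percentage points

M((Mn0.24Fe0.76)3Al2Si3O12) = 497.089 g/mol, so wt% Si = 84.255/497.089 × 100 = 16.95%.
M((Na0.66K0.34)AlSi3O8) = 267.696 g/mol, so wt% Si = 84.255/267.696 × 100 = 31.47%.
16.95 − 31.47 = -14.52 pp.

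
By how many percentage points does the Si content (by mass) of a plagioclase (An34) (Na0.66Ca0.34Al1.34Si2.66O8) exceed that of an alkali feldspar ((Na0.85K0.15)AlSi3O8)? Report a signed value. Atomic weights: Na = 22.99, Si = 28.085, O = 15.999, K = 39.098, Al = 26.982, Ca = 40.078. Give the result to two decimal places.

-3.93 percentage points

Si in Na0.66Ca0.34Al1.34Si2.66O8: molar mass 267.654 g/mol; 2.66×28.085 = 74.706 g → 27.91 wt%.
Si in (Na0.85K0.15)AlSi3O8: molar mass 264.635 g/mol; 3×28.085 = 84.255 g → 31.84 wt%.
Difference = 27.91 − 31.84 = -3.93 percentage points.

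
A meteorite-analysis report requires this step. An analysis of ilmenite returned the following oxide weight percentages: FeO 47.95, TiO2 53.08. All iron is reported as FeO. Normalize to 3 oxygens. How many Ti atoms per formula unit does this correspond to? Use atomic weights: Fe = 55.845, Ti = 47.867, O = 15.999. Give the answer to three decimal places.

0.999 Ti apfu

FeO (M=71.844): mol = 0.66742; Fe = 0.66742, O = 0.66742.
TiO2 (M=79.865): mol = 0.66462; Ti = 0.66462, O = 1.32924.
ΣO = 1.99666; factor = 3/ΣO = 1.50251.
Ti apfu = 0.66462 × 1.50251 = 0.999.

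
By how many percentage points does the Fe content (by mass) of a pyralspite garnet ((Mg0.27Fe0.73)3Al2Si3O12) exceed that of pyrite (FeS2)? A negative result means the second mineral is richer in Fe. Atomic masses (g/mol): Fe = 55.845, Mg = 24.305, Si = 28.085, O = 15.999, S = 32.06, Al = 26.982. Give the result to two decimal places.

M((Mg0.27Fe0.73)3Al2Si3O12) = 472.195 g/mol, so wt% Fe = 122.301/472.195 × 100 = 25.90%.
M(FeS2) = 119.965 g/mol, so wt% Fe = 55.845/119.965 × 100 = 46.55%.
25.90 − 46.55 = -20.65 pp.

-20.65 percentage points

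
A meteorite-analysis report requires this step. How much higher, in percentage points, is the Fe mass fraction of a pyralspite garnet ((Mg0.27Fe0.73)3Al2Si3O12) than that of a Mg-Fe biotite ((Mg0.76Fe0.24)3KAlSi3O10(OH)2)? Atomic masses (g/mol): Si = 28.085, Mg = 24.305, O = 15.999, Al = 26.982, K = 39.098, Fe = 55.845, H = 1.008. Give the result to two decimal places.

M((Mg0.27Fe0.73)3Al2Si3O12) = 472.195 g/mol, so wt% Fe = 122.301/472.195 × 100 = 25.90%.
M((Mg0.76Fe0.24)3KAlSi3O10(OH)2) = 439.963 g/mol, so wt% Fe = 40.208/439.963 × 100 = 9.14%.
25.90 − 9.14 = 16.76 pp.

16.76 percentage points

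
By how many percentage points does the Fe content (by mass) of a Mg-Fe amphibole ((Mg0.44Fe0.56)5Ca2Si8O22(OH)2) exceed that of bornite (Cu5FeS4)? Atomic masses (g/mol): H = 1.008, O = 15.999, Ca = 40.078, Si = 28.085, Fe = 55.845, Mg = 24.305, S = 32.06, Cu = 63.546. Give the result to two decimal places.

6.23 percentage points

Fe in (Mg0.44Fe0.56)5Ca2Si8O22(OH)2: molar mass 900.665 g/mol; 2.80×55.845 = 156.366 g → 17.36 wt%.
Fe in Cu5FeS4: molar mass 501.815 g/mol; 1×55.845 = 55.845 g → 11.13 wt%.
Difference = 17.36 − 11.13 = 6.23 percentage points.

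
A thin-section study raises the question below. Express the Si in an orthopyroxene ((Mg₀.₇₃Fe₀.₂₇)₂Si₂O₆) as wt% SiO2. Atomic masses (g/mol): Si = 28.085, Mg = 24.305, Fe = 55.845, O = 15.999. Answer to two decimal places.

55.17 wt%

Formula mass = 217.806 g/mol.
2 Si → 2.0000 mol SiO2 per formula unit; M(SiO2) = 60.083, so SiO2 mass = 120.166 g.
120.166/217.806 × 100 = 55.17 wt%.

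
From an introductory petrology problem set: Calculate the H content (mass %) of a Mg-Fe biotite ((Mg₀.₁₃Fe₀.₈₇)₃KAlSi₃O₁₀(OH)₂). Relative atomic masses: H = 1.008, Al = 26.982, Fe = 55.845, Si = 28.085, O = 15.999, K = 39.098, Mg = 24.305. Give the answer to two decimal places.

Formula mass = 0.39*24.305 + 2.61*55.845 + 1*39.098 + 1*26.982 + 3*28.085 + 12*15.999 + 2*1.008 = 499.573 g/mol, of which 2.016 g is H.
So H makes up 2.016/499.573 = 0.0040 of the mass, i.e. 0.40%.

0.40 mass %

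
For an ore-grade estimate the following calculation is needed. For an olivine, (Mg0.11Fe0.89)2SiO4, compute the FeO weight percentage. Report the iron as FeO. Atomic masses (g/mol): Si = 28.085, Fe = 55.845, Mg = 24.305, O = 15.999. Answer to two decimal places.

64.97 wt%

M((Mg0.11Fe0.89)2SiO4) = 196.832 g/mol; M(FeO) = 71.844 g/mol.
Moles FeO per formula unit = 1.78 Fe ÷ 1 = 1.7800.
FeO fraction = (1.7800 × 71.844) / 196.832 = 127.882/196.832 = 0.6497.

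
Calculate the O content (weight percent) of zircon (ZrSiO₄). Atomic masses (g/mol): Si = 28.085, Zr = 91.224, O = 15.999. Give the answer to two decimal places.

34.91 weight percent

Formula mass = 1×91.224 + 1×28.085 + 4×15.999 = 183.305 g/mol, of which 63.996 g is O.
So O makes up 63.996/183.305 = 0.3491 of the mass, i.e. 34.91%.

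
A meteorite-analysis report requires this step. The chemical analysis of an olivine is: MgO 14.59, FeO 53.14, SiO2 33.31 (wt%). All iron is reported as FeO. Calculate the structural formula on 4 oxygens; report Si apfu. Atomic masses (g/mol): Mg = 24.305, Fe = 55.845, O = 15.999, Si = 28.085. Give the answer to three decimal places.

1.003 Si apfu

MgO: 14.59/40.304 = 0.36200 mol → 0.36200 mol Mg, 0.36200 mol O.
FeO: 53.14/71.844 = 0.73966 mol → 0.73966 mol Fe, 0.73966 mol O.
SiO2: 33.31/60.083 = 0.55440 mol → 0.55440 mol Si, 1.10880 mol O.
Total oxygen = 2.21046 mol. Normalization factor = 4/2.21046 = 1.80958.
Si per 4 O = 0.55440 × 1.80958 = 1.003.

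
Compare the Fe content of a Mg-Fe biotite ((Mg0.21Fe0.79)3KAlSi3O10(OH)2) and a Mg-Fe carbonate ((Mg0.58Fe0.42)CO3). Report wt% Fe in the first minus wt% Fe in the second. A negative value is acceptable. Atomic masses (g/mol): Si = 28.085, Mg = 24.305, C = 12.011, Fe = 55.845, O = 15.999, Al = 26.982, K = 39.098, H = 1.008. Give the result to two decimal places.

2.86 percentage points

First mineral: 132.353 g Fe in 492.004 g formula = 26.90 wt% Fe.
Second mineral: 23.455 g Fe in 97.560 g formula = 24.04 wt% Fe.
26.90% − 24.04% gives a difference of 2.86 percentage points.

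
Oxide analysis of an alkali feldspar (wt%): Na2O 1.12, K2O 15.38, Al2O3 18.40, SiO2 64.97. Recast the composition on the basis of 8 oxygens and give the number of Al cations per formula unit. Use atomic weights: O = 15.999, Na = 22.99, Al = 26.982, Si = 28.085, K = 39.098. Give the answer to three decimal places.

1.001 Al apfu

Na2O: 1.12/61.979 = 0.01807 mol → 0.03614 mol Na, 0.01807 mol O.
K2O: 15.38/94.195 = 0.16328 mol → 0.32656 mol K, 0.16328 mol O.
Al2O3: 18.40/101.961 = 0.18046 mol → 0.36092 mol Al, 0.54138 mol O.
SiO2: 64.97/60.083 = 1.08134 mol → 1.08134 mol Si, 2.16268 mol O.
Total oxygen = 2.88541 mol. Normalization factor = 8/2.88541 = 2.77257.
Al per 8 O = 0.36092 × 2.77257 = 1.001.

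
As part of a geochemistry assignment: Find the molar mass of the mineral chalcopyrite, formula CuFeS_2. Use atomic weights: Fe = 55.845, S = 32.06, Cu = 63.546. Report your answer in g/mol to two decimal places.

183.51 g/mol

The formula mass is the sum 1×63.546 + 1×55.845 + 2×32.06.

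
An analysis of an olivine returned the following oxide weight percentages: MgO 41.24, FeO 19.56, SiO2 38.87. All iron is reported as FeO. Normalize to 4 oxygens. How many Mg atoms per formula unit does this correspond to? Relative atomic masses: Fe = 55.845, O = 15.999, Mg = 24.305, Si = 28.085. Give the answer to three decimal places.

MgO (M=40.304): mol = 1.02322; Mg = 1.02322, O = 1.02322.
FeO (M=71.844): mol = 0.27226; Fe = 0.27226, O = 0.27226.
SiO2 (M=60.083): mol = 0.64694; Si = 0.64694, O = 1.29388.
ΣO = 2.58936; factor = 4/ΣO = 1.54478.
Mg apfu = 1.02322 × 1.54478 = 1.581.

1.581 Mg apfu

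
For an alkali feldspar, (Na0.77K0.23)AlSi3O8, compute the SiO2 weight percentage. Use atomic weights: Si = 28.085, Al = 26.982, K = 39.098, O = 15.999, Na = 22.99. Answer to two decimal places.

M((Na0.77K0.23)AlSi3O8) = 265.924 g/mol; M(SiO2) = 60.083 g/mol.
Moles SiO2 per formula unit = 3 Si ÷ 1 = 3.0000.
SiO2 fraction = (3.0000 × 60.083) / 265.924 = 180.249/265.924 = 0.6778.

67.78 wt%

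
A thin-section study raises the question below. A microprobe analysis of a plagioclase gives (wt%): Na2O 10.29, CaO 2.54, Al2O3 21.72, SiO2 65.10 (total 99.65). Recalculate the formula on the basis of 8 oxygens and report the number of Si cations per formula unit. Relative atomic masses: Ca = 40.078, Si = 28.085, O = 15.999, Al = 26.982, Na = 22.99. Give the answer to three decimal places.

Na2O: 10.29/61.979 = 0.16602 mol → 0.33204 mol Na, 0.16602 mol O.
CaO: 2.54/56.077 = 0.04529 mol → 0.04529 mol Ca, 0.04529 mol O.
Al2O3: 21.72/101.961 = 0.21302 mol → 0.42604 mol Al, 0.63906 mol O.
SiO2: 65.10/60.083 = 1.08350 mol → 1.08350 mol Si, 2.16700 mol O.
Total oxygen = 3.01737 mol. Normalization factor = 8/3.01737 = 2.65132.
Si per 8 O = 1.08350 × 2.65132 = 2.873.

2.873 Si apfu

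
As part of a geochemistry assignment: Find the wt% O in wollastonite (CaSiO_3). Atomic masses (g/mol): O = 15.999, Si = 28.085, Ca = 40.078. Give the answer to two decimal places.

41.32 weight percent

Molar mass of CaSiO_3: 1*40.078 + 1*28.085 + 3*15.999 = 116.160 g/mol.
Mass of O per formula unit: 3 × 15.999 = 47.997 g.
Weight fraction O = 47.997 / 116.160 = 0.4132.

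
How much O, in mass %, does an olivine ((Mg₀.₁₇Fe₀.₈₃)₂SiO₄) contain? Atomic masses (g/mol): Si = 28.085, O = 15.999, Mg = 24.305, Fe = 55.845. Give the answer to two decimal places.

33.15 mass %

Molar mass of (Mg₀.₁₇Fe₀.₈₃)₂SiO₄: 0.34*24.305 + 1.66*55.845 + 1*28.085 + 4*15.999 = 193.047 g/mol.
Mass of O per formula unit: 4 × 15.999 = 63.996 g.
Weight fraction O = 63.996 / 193.047 = 0.3315.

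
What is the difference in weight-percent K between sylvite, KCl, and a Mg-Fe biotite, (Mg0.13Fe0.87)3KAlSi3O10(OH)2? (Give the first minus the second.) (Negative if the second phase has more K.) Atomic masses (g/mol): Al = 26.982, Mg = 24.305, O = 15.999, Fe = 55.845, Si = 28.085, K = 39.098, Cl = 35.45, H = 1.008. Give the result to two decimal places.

44.62 percentage points

First mineral: 39.098 g K in 74.548 g formula = 52.45 wt% K.
Second mineral: 39.098 g K in 499.573 g formula = 7.83 wt% K.
52.45% − 7.83% gives a difference of 44.62 percentage points.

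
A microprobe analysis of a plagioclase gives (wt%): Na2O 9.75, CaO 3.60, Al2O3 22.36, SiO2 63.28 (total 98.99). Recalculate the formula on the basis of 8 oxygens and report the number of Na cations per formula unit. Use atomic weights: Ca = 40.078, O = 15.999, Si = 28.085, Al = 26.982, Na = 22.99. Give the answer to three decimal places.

Na2O: 9.75/61.979 = 0.15731 mol → 0.31462 mol Na, 0.15731 mol O.
CaO: 3.60/56.077 = 0.06420 mol → 0.06420 mol Ca, 0.06420 mol O.
Al2O3: 22.36/101.961 = 0.21930 mol → 0.43860 mol Al, 0.65790 mol O.
SiO2: 63.28/60.083 = 1.05321 mol → 1.05321 mol Si, 2.10642 mol O.
Total oxygen = 2.98583 mol. Normalization factor = 8/2.98583 = 2.67932.
Na per 8 O = 0.31462 × 2.67932 = 0.843.

0.843 Na apfu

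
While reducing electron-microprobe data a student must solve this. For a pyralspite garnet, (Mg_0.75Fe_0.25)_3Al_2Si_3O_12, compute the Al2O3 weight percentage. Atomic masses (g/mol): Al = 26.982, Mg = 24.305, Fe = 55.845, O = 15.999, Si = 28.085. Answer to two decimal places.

23.89 wt%

M((Mg_0.75Fe_0.25)_3Al_2Si_3O_12) = 426.777 g/mol; M(Al2O3) = 101.961 g/mol.
Moles Al2O3 per formula unit = 2 Al ÷ 2 = 1.0000.
Al2O3 fraction = (1.0000 × 101.961) / 426.777 = 101.961/426.777 = 0.2389.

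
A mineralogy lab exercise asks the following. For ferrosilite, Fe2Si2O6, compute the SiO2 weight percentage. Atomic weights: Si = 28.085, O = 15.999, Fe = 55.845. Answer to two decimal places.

45.54 wt%

M(Fe2Si2O6) = 263.854 g/mol; M(SiO2) = 60.083 g/mol.
Moles SiO2 per formula unit = 2 Si ÷ 1 = 2.0000.
SiO2 fraction = (2.0000 × 60.083) / 263.854 = 120.166/263.854 = 0.4554.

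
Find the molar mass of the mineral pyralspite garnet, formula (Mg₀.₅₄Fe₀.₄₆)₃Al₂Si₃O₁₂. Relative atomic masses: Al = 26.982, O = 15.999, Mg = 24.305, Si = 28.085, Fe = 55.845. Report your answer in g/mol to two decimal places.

The formula mass is the sum 1.62×24.305 + 1.38×55.845 + 2×26.982 + 3×28.085 + 12×15.999.

446.65 g/mol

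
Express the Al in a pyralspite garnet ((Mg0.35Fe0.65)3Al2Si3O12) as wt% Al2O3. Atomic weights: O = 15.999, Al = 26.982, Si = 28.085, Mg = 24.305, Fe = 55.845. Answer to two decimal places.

21.94 wt%

M((Mg0.35Fe0.65)3Al2Si3O12) = 464.625 g/mol; M(Al2O3) = 101.961 g/mol.
Moles Al2O3 per formula unit = 2 Al ÷ 2 = 1.0000.
Al2O3 fraction = (1.0000 × 101.961) / 464.625 = 101.961/464.625 = 0.2194.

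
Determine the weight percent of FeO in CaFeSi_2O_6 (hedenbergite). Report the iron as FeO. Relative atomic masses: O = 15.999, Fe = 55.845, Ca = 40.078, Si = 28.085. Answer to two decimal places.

Formula mass = 248.087 g/mol.
1 Fe → 1.0000 mol FeO per formula unit; M(FeO) = 71.844, so FeO mass = 71.844 g.
71.844/248.087 × 100 = 28.96 wt%.

28.96 wt%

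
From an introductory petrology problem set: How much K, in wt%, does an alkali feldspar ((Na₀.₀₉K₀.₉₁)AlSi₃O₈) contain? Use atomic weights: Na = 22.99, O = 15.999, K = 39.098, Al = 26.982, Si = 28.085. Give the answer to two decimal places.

12.85 wt%

Molar mass of (Na₀.₀₉K₀.₉₁)AlSi₃O₈: 0.09×22.99 + 0.91×39.098 + 1×26.982 + 3×28.085 + 8×15.999 = 276.877 g/mol.
Mass of K per formula unit: 0.91 × 39.098 = 35.579 g.
Weight fraction K = 35.579 / 276.877 = 0.1285.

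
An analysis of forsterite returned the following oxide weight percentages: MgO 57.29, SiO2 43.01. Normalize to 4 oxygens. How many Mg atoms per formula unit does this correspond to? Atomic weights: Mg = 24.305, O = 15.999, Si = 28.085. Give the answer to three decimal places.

1.993 Mg apfu

57.29 wt% MgO ÷ 40.304 g/mol = 1.42145 mol, giving 1.42145 Mg and 1.42145 O.
43.01 wt% SiO2 ÷ 60.083 g/mol = 0.71584 mol, giving 0.71584 Si and 1.43168 O.
Oxygen sums to 2.85313; scaling by 4/2.85313 = 1.40197 puts the formula on 4 O.
Mg: 1.42145 × 1.40197 = 1.993 atoms per formula unit.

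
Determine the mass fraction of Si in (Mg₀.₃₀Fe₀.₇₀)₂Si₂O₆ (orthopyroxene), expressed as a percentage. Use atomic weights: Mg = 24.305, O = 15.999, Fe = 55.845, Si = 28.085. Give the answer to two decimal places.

22.93 mass %

Formula mass = 0.60*24.305 + 1.40*55.845 + 2*28.085 + 6*15.999 = 244.930 g/mol, of which 56.170 g is Si.
So Si makes up 56.170/244.930 = 0.2293 of the mass, i.e. 22.93%.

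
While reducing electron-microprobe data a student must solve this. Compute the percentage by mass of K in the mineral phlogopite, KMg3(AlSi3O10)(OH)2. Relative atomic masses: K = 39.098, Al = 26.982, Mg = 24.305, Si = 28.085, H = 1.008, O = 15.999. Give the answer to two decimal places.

M(KMg3(AlSi3O10)(OH)2) = 417.254 g/mol.
K contributes 1 × 39.098 = 39.098 g per mole.
39.098/417.254 = 0.0937 → 9.37%.

9.37 mass %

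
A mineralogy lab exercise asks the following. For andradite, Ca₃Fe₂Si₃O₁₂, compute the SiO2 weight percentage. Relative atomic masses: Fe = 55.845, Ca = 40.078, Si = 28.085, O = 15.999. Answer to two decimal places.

35.47 wt%

Formula mass = 508.167 g/mol.
3 Si → 3.0000 mol SiO2 per formula unit; M(SiO2) = 60.083, so SiO2 mass = 180.249 g.
180.249/508.167 × 100 = 35.47 wt%.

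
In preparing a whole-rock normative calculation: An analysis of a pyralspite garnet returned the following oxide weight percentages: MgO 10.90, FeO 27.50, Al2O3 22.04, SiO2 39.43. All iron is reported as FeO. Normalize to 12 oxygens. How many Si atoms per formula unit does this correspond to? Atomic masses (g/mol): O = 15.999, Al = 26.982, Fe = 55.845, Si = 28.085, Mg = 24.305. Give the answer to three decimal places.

3.012 Si apfu

10.90 wt% MgO ÷ 40.304 g/mol = 0.27044 mol, giving 0.27044 Mg and 0.27044 O.
27.50 wt% FeO ÷ 71.844 g/mol = 0.38277 mol, giving 0.38277 Fe and 0.38277 O.
22.04 wt% Al2O3 ÷ 101.961 g/mol = 0.21616 mol, giving 0.43232 Al and 0.64848 O.
39.43 wt% SiO2 ÷ 60.083 g/mol = 0.65626 mol, giving 0.65626 Si and 1.31252 O.
Oxygen sums to 2.61421; scaling by 12/2.61421 = 4.59030 puts the formula on 12 O.
Si: 0.65626 × 4.59030 = 3.012 atoms per formula unit.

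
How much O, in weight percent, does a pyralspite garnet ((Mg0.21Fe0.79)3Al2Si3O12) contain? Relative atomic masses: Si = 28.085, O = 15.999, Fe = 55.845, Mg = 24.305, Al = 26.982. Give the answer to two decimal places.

Formula mass = 0.63*24.305 + 2.37*55.845 + 2*26.982 + 3*28.085 + 12*15.999 = 477.872 g/mol, of which 191.988 g is O.
So O makes up 191.988/477.872 = 0.4018 of the mass, i.e. 40.18%.

40.18 weight percent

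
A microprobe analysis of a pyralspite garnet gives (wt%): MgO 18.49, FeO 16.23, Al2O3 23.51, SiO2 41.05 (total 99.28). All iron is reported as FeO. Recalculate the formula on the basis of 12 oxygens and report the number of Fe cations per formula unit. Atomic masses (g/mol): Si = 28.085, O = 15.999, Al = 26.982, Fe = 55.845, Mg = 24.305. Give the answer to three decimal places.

0.988 Fe apfu

MgO (M=40.304): mol = 0.45876; Mg = 0.45876, O = 0.45876.
FeO (M=71.844): mol = 0.22591; Fe = 0.22591, O = 0.22591.
Al2O3 (M=101.961): mol = 0.23058; Al = 0.46116, O = 0.69174.
SiO2 (M=60.083): mol = 0.68322; Si = 0.68322, O = 1.36644.
ΣO = 2.74285; factor = 12/ΣO = 4.37501.
Fe apfu = 0.22591 × 4.37501 = 0.988.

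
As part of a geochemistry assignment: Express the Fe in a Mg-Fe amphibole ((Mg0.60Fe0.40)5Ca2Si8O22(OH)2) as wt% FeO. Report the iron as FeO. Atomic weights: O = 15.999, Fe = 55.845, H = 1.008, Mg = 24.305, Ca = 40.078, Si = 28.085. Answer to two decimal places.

16.41 wt%

M((Mg0.60Fe0.40)5Ca2Si8O22(OH)2) = 875.433 g/mol; M(FeO) = 71.844 g/mol.
Moles FeO per formula unit = 2 Fe ÷ 1 = 2.0000.
FeO fraction = (2.0000 × 71.844) / 875.433 = 143.688/875.433 = 0.1641.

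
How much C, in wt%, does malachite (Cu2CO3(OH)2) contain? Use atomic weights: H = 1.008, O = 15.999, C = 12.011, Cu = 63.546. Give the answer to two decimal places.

M(Cu2CO3(OH)2) = 221.114 g/mol.
C contributes 1 × 12.011 = 12.011 g per mole.
12.011/221.114 = 0.0543 → 5.43%.

5.43 wt%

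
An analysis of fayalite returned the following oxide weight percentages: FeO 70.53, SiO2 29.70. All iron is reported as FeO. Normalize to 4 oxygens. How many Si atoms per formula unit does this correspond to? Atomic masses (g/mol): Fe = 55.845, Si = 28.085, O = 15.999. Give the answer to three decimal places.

1.004 Si apfu

FeO (M=71.844): mol = 0.98171; Fe = 0.98171, O = 0.98171.
SiO2 (M=60.083): mol = 0.49432; Si = 0.49432, O = 0.98864.
ΣO = 1.97035; factor = 4/ΣO = 2.03010.
Si apfu = 0.49432 × 2.03010 = 1.004.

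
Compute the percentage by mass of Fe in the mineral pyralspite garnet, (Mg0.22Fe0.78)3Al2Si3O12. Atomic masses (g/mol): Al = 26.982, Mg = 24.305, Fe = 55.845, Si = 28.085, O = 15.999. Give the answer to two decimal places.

27.40 weight percent

Formula mass = 0.66·24.305 + 2.34·55.845 + 2·26.982 + 3·28.085 + 12·15.999 = 476.926 g/mol, of which 130.677 g is Fe.
So Fe makes up 130.677/476.926 = 0.2740 of the mass, i.e. 27.40%.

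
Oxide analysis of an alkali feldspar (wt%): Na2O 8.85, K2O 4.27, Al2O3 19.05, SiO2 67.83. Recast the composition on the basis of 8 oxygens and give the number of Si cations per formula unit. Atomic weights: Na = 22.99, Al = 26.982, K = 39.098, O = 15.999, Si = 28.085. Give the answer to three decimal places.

3.004 Si apfu

8.85 wt% Na2O ÷ 61.979 g/mol = 0.14279 mol, giving 0.28558 Na and 0.14279 O.
4.27 wt% K2O ÷ 94.195 g/mol = 0.04533 mol, giving 0.09066 K and 0.04533 O.
19.05 wt% Al2O3 ÷ 101.961 g/mol = 0.18684 mol, giving 0.37368 Al and 0.56052 O.
67.83 wt% SiO2 ÷ 60.083 g/mol = 1.12894 mol, giving 1.12894 Si and 2.25788 O.
Oxygen sums to 3.00652; scaling by 8/3.00652 = 2.66088 puts the formula on 8 O.
Si: 1.12894 × 2.66088 = 3.004 atoms per formula unit.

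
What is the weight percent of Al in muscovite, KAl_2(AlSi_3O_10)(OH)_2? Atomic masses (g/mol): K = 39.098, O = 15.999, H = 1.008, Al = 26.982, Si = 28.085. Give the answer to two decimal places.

20.32 wt%

Formula mass = 1*39.098 + 3*26.982 + 3*28.085 + 12*15.999 + 2*1.008 = 398.303 g/mol, of which 80.946 g is Al.
So Al makes up 80.946/398.303 = 0.2032 of the mass, i.e. 20.32%.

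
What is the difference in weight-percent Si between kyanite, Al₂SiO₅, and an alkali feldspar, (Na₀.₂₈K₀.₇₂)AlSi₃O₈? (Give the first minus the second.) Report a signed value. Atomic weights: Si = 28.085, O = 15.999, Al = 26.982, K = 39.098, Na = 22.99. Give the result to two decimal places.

-13.44 percentage points

First mineral: 28.085 g Si in 162.044 g formula = 17.33 wt% Si.
Second mineral: 84.255 g Si in 273.817 g formula = 30.77 wt% Si.
17.33% − 30.77% gives a difference of -13.44 percentage points.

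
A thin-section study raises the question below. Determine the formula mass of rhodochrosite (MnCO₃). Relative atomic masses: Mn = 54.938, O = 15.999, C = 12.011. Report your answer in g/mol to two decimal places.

M = 1*54.938 + 1*12.011 + 3*15.999

114.95 g/mol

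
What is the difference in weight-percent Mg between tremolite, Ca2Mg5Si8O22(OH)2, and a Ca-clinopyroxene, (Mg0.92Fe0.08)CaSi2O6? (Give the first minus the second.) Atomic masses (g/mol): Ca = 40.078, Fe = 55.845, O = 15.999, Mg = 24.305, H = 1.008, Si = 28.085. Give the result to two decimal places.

4.75 percentage points

First mineral: 121.525 g Mg in 812.353 g formula = 14.96 wt% Mg.
Second mineral: 22.361 g Mg in 219.070 g formula = 10.21 wt% Mg.
14.96% − 10.21% gives a difference of 4.75 percentage points.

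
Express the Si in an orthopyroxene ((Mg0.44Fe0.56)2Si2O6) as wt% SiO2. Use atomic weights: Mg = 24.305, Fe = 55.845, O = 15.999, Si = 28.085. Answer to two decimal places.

50.90 wt%

M((Mg0.44Fe0.56)2Si2O6) = 236.099 g/mol; M(SiO2) = 60.083 g/mol.
Moles SiO2 per formula unit = 2 Si ÷ 1 = 2.0000.
SiO2 fraction = (2.0000 × 60.083) / 236.099 = 120.166/236.099 = 0.5090.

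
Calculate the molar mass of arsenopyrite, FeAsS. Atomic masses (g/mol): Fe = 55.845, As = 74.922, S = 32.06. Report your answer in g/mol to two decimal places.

M = 1×55.845 + 1×74.922 + 1×32.06

162.83 g/mol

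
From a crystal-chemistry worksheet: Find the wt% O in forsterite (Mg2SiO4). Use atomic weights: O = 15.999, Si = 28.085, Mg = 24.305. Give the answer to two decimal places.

M(Mg2SiO4) = 140.691 g/mol.
O contributes 4 × 15.999 = 63.996 g per mole.
63.996/140.691 = 0.4549 → 45.49%.

45.49 weight percent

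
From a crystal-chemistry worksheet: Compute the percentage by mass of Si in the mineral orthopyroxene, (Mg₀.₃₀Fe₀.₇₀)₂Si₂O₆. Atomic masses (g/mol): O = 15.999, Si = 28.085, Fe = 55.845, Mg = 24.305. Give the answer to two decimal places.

M((Mg₀.₃₀Fe₀.₇₀)₂Si₂O₆) = 244.930 g/mol.
Si contributes 2 × 28.085 = 56.170 g per mole.
56.170/244.930 = 0.2293 → 22.93%.

22.93 mass %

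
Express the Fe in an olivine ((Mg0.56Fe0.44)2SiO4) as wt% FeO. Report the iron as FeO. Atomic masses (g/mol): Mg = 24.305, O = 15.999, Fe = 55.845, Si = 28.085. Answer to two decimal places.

37.53 wt%

M((Mg0.56Fe0.44)2SiO4) = 168.446 g/mol; M(FeO) = 71.844 g/mol.
Moles FeO per formula unit = 0.88 Fe ÷ 1 = 0.8800.
FeO fraction = (0.8800 × 71.844) / 168.446 = 63.223/168.446 = 0.3753.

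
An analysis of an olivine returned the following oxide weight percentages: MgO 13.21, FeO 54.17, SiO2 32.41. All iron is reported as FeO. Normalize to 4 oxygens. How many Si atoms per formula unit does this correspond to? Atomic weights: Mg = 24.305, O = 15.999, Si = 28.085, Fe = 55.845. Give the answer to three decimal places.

13.21 wt% MgO ÷ 40.304 g/mol = 0.32776 mol, giving 0.32776 Mg and 0.32776 O.
54.17 wt% FeO ÷ 71.844 g/mol = 0.75399 mol, giving 0.75399 Fe and 0.75399 O.
32.41 wt% SiO2 ÷ 60.083 g/mol = 0.53942 mol, giving 0.53942 Si and 1.07884 O.
Oxygen sums to 2.16059; scaling by 4/2.16059 = 1.85135 puts the formula on 4 O.
Si: 0.53942 × 1.85135 = 0.999 atoms per formula unit.

0.999 Si apfu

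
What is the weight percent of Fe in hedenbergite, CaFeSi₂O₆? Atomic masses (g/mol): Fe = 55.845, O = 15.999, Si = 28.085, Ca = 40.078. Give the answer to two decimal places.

Molar mass of CaFeSi₂O₆: 1×40.078 + 1×55.845 + 2×28.085 + 6×15.999 = 248.087 g/mol.
Mass of Fe per formula unit: 1 × 55.845 = 55.845 g.
Weight fraction Fe = 55.845 / 248.087 = 0.2251.

22.51 mass %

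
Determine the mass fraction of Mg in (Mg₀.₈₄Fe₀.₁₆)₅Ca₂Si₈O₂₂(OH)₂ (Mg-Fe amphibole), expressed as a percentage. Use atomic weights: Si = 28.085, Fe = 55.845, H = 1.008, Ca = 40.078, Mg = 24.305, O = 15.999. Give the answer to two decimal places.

Formula mass = 4.20×24.305 + 0.80×55.845 + 2×40.078 + 8×28.085 + 24×15.999 + 2×1.008 = 837.585 g/mol, of which 102.081 g is Mg.
So Mg makes up 102.081/837.585 = 0.1219 of the mass, i.e. 12.19%.

12.19 wt%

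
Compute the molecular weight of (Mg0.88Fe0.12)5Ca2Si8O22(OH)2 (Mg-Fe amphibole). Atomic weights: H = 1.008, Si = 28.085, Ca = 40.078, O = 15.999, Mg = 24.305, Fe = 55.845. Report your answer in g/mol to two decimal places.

M = 4.40(24.305) + 0.60(55.845) + 2(40.078) + 8(28.085) + 24(15.999) + 2(1.008)

831.28 g/mol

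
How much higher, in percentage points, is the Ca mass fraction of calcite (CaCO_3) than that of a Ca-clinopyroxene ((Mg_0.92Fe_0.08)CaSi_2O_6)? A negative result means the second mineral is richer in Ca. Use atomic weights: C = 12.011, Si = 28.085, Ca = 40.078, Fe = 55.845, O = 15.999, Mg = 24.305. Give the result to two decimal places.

21.75 percentage points

Ca in CaCO_3: molar mass 100.086 g/mol; 1×40.078 = 40.078 g → 40.04 wt%.
Ca in (Mg_0.92Fe_0.08)CaSi_2O_6: molar mass 219.070 g/mol; 1×40.078 = 40.078 g → 18.29 wt%.
Difference = 40.04 − 18.29 = 21.75 percentage points.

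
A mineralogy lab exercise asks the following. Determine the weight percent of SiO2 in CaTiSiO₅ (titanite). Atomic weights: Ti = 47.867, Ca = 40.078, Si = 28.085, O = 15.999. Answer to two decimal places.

30.65 wt%

Formula mass = 196.025 g/mol.
1 Si → 1.0000 mol SiO2 per formula unit; M(SiO2) = 60.083, so SiO2 mass = 60.083 g.
60.083/196.025 × 100 = 30.65 wt%.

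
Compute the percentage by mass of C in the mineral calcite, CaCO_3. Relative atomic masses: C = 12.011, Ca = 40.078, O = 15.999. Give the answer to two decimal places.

Formula mass = 1×40.078 + 1×12.011 + 3×15.999 = 100.086 g/mol, of which 12.011 g is C.
So C makes up 12.011/100.086 = 0.1200 of the mass, i.e. 12.00%.

12.00 wt%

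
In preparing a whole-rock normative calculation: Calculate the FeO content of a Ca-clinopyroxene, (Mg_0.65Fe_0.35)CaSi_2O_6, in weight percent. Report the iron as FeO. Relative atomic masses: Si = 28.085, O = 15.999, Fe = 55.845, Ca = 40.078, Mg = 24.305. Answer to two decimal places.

Molar mass of (Mg_0.65Fe_0.35)CaSi_2O_6 = 0.65·24.305 + 0.35·55.845 + 1·40.078 + 2·28.085 + 6·15.999 = 227.586 g/mol.
Each formula unit contains 0.35 Fe, equivalent to 0.35/1 = 0.3500 mol FeO.
M(FeO) = 1×55.845 + 1×15.999 = 71.844 g/mol.
Mass of FeO per formula unit = 0.3500 × 71.844 = 25.145 g.
FeO wt% = 25.145 / 227.586 × 100 = 11.05%.

11.05 wt%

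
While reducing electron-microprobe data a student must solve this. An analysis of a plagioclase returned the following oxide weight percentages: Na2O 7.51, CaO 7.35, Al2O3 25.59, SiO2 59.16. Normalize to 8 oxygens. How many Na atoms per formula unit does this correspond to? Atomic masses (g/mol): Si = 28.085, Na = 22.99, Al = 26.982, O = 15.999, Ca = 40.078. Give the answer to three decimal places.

0.652 Na apfu

Na2O: 7.51/61.979 = 0.12117 mol → 0.24234 mol Na, 0.12117 mol O.
CaO: 7.35/56.077 = 0.13107 mol → 0.13107 mol Ca, 0.13107 mol O.
Al2O3: 25.59/101.961 = 0.25098 mol → 0.50196 mol Al, 0.75294 mol O.
SiO2: 59.16/60.083 = 0.98464 mol → 0.98464 mol Si, 1.96928 mol O.
Total oxygen = 2.97446 mol. Normalization factor = 8/2.97446 = 2.68956.
Na per 8 O = 0.24234 × 2.68956 = 0.652.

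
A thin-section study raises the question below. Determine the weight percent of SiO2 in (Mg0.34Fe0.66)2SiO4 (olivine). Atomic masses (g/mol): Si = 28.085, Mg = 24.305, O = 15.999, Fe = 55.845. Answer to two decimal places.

Formula mass = 182.324 g/mol.
1 Si → 1.0000 mol SiO2 per formula unit; M(SiO2) = 60.083, so SiO2 mass = 60.083 g.
60.083/182.324 × 100 = 32.95 wt%.

32.95 wt%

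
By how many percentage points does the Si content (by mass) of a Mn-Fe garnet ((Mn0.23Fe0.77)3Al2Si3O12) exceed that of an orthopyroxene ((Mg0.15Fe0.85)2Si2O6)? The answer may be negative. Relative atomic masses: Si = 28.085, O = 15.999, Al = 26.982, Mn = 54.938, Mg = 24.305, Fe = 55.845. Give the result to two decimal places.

M((Mn0.23Fe0.77)3Al2Si3O12) = 497.116 g/mol, so wt% Si = 84.255/497.116 × 100 = 16.95%.
M((Mg0.15Fe0.85)2Si2O6) = 254.392 g/mol, so wt% Si = 56.170/254.392 × 100 = 22.08%.
16.95 − 22.08 = -5.13 pp.

-5.13 percentage points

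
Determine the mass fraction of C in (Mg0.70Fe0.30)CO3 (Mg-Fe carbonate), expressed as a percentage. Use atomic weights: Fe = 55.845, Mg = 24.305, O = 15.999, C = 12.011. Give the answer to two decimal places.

Molar mass of (Mg0.70Fe0.30)CO3: 0.70·24.305 + 0.30·55.845 + 1·12.011 + 3·15.999 = 93.775 g/mol.
Mass of C per formula unit: 1 × 12.011 = 12.011 g.
Weight fraction C = 12.011 / 93.775 = 0.1281.

12.81 wt%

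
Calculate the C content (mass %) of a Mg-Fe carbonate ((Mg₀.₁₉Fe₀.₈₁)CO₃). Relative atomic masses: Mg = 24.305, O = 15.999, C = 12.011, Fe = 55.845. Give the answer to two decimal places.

M((Mg₀.₁₉Fe₀.₈₁)CO₃) = 109.860 g/mol.
C contributes 1 × 12.011 = 12.011 g per mole.
12.011/109.860 = 0.1093 → 10.93%.

10.93 mass %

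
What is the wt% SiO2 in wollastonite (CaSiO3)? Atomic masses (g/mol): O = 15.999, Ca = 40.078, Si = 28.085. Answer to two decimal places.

M(CaSiO3) = 116.160 g/mol; M(SiO2) = 60.083 g/mol.
Moles SiO2 per formula unit = 1 Si ÷ 1 = 1.0000.
SiO2 fraction = (1.0000 × 60.083) / 116.160 = 60.083/116.160 = 0.5172.

51.72 wt%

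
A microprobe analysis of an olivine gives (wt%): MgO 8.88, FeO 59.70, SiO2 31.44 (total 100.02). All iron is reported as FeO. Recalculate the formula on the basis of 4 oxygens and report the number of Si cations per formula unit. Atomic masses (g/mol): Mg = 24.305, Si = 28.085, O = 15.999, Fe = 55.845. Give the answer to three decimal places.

8.88 wt% MgO ÷ 40.304 g/mol = 0.22033 mol, giving 0.22033 Mg and 0.22033 O.
59.70 wt% FeO ÷ 71.844 g/mol = 0.83097 mol, giving 0.83097 Fe and 0.83097 O.
31.44 wt% SiO2 ÷ 60.083 g/mol = 0.52328 mol, giving 0.52328 Si and 1.04656 O.
Oxygen sums to 2.09786; scaling by 4/2.09786 = 1.90670 puts the formula on 4 O.
Si: 0.52328 × 1.90670 = 0.998 atoms per formula unit.

0.998 Si apfu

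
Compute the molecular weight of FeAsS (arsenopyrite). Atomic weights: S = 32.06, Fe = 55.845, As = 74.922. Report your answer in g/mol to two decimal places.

162.83 g/mol

Fe: 1 × 55.845 = 55.8450
As: 1 × 74.922 = 74.9220
S: 1 × 32.06 = 32.0600
Summing the contributions gives the formula mass.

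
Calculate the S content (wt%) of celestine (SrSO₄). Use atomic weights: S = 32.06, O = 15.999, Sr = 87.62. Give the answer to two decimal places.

17.45 wt%

Formula mass = 1*87.62 + 1*32.06 + 4*15.999 = 183.676 g/mol, of which 32.060 g is S.
So S makes up 32.060/183.676 = 0.1745 of the mass, i.e. 17.45%.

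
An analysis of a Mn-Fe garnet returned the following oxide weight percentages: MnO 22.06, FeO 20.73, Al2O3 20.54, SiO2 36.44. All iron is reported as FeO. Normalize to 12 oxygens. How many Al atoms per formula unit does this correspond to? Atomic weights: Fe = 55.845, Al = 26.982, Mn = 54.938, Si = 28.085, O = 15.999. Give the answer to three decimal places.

2.000 Al apfu

MnO (M=70.937): mol = 0.31098; Mn = 0.31098, O = 0.31098.
FeO (M=71.844): mol = 0.28854; Fe = 0.28854, O = 0.28854.
Al2O3 (M=101.961): mol = 0.20145; Al = 0.40290, O = 0.60435.
SiO2 (M=60.083): mol = 0.60649; Si = 0.60649, O = 1.21298.
ΣO = 2.41685; factor = 12/ΣO = 4.96514.
Al apfu = 0.40290 × 4.96514 = 2.000.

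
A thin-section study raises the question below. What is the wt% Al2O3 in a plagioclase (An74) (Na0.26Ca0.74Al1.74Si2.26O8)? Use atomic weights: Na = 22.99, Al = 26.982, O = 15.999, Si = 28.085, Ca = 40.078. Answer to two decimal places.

32.37 wt%

M(Na0.26Ca0.74Al1.74Si2.26O8) = 274.048 g/mol; M(Al2O3) = 101.961 g/mol.
Moles Al2O3 per formula unit = 1.74 Al ÷ 2 = 0.8700.
Al2O3 fraction = (0.8700 × 101.961) / 274.048 = 88.706/274.048 = 0.3237.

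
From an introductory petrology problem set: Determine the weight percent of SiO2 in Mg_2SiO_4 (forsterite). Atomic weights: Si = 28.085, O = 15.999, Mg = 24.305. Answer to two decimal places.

42.71 wt%

Molar mass of Mg_2SiO_4 = 2·24.305 + 1·28.085 + 4·15.999 = 140.691 g/mol.
Each formula unit contains 1 Si, equivalent to 1/1 = 1.0000 mol SiO2.
M(SiO2) = 1×28.085 + 2×15.999 = 60.083 g/mol.
Mass of SiO2 per formula unit = 1.0000 × 60.083 = 60.083 g.
SiO2 wt% = 60.083 / 140.691 × 100 = 42.71%.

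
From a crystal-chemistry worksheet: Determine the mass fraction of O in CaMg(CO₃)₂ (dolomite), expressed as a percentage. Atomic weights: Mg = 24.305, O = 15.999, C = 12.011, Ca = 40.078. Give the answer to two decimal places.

52.06 wt%

Molar mass of CaMg(CO₃)₂: 1·40.078 + 1·24.305 + 2·12.011 + 6·15.999 = 184.399 g/mol.
Mass of O per formula unit: 6 × 15.999 = 95.994 g.
Weight fraction O = 95.994 / 184.399 = 0.5206.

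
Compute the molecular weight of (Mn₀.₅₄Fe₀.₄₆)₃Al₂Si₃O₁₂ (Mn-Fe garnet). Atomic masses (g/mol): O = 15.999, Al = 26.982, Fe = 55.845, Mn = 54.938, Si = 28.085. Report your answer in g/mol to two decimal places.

Mn: 1.62 × 54.938 = 88.9996
Fe: 1.38 × 55.845 = 77.0661
Al: 2 × 26.982 = 53.9640
Si: 3 × 28.085 = 84.2550
O: 12 × 15.999 = 191.9880
Summing the contributions gives the formula mass.

496.27 g/mol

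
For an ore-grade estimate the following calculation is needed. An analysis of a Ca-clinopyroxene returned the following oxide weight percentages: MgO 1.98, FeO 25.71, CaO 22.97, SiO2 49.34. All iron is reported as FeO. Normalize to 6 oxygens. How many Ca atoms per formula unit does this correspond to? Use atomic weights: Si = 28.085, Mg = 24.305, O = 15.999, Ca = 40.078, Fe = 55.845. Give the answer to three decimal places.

MgO (M=40.304): mol = 0.04913; Mg = 0.04913, O = 0.04913.
FeO (M=71.844): mol = 0.35786; Fe = 0.35786, O = 0.35786.
CaO (M=56.077): mol = 0.40962; Ca = 0.40962, O = 0.40962.
SiO2 (M=60.083): mol = 0.82120; Si = 0.82120, O = 1.64240.
ΣO = 2.45901; factor = 6/ΣO = 2.44001.
Ca apfu = 0.40962 × 2.44001 = 0.999.

0.999 Ca apfu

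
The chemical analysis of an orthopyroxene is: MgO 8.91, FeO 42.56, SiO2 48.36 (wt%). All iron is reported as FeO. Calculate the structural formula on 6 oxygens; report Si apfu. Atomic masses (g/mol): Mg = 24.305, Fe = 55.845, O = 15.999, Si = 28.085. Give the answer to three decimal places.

MgO: 8.91/40.304 = 0.22107 mol → 0.22107 mol Mg, 0.22107 mol O.
FeO: 42.56/71.844 = 0.59239 mol → 0.59239 mol Fe, 0.59239 mol O.
SiO2: 48.36/60.083 = 0.80489 mol → 0.80489 mol Si, 1.60978 mol O.
Total oxygen = 2.42324 mol. Normalization factor = 6/2.42324 = 2.47602.
Si per 6 O = 0.80489 × 2.47602 = 1.993.

1.993 Si apfu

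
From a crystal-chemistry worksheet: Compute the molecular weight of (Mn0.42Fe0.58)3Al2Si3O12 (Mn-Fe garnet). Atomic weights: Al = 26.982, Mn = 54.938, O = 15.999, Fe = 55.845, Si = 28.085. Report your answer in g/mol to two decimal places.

496.60 g/mol

M = 1.26·54.938 + 1.74·55.845 + 2·26.982 + 3·28.085 + 12·15.999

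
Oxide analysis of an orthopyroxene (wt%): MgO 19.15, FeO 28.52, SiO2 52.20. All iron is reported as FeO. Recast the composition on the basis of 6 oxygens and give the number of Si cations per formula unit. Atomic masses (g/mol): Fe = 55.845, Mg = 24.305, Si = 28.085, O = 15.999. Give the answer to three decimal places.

19.15 wt% MgO ÷ 40.304 g/mol = 0.47514 mol, giving 0.47514 Mg and 0.47514 O.
28.52 wt% FeO ÷ 71.844 g/mol = 0.39697 mol, giving 0.39697 Fe and 0.39697 O.
52.20 wt% SiO2 ÷ 60.083 g/mol = 0.86880 mol, giving 0.86880 Si and 1.73760 O.
Oxygen sums to 2.60971; scaling by 6/2.60971 = 2.29911 puts the formula on 6 O.
Si: 0.86880 × 2.29911 = 1.997 atoms per formula unit.

1.997 Si apfu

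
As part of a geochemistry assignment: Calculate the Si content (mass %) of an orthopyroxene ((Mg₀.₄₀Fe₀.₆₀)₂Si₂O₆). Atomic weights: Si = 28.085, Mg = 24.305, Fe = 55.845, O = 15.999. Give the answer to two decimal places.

Formula mass = 0.80×24.305 + 1.20×55.845 + 2×28.085 + 6×15.999 = 238.622 g/mol, of which 56.170 g is Si.
So Si makes up 56.170/238.622 = 0.2354 of the mass, i.e. 23.54%.

23.54 mass %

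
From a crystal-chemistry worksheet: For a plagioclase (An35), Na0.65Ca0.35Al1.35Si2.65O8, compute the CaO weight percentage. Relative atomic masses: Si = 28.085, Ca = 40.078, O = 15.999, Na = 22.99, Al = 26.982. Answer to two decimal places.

M(Na0.65Ca0.35Al1.35Si2.65O8) = 267.814 g/mol; M(CaO) = 56.077 g/mol.
Moles CaO per formula unit = 0.35 Ca ÷ 1 = 0.3500.
CaO fraction = (0.3500 × 56.077) / 267.814 = 19.627/267.814 = 0.0733.

7.33 wt%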